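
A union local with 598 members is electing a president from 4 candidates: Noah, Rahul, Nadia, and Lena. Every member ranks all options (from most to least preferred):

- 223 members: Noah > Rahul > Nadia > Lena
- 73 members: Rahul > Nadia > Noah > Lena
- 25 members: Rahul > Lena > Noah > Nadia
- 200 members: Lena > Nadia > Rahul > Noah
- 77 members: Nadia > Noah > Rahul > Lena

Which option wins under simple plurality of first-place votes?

Noah

First-place votes: Noah 223, Rahul 98, Nadia 77, Lena 200.
Noah has the most first-place votes.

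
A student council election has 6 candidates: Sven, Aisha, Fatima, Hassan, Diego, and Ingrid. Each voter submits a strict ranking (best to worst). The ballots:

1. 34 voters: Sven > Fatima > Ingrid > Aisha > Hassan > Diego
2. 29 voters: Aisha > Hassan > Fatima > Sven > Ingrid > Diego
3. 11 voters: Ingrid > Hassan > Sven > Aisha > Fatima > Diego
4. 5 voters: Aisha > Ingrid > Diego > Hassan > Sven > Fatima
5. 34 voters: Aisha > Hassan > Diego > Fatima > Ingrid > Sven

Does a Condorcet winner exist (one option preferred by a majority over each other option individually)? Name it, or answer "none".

Aisha

Aisha vs Sven: 68–45 for Aisha.
Aisha vs Fatima: 79–34 for Aisha.
Aisha vs Hassan: 102–11 for Aisha.
Aisha vs Diego: 113–0 for Aisha.
Aisha vs Ingrid: 68–45 for Aisha.
Aisha beats every other option head-to-head.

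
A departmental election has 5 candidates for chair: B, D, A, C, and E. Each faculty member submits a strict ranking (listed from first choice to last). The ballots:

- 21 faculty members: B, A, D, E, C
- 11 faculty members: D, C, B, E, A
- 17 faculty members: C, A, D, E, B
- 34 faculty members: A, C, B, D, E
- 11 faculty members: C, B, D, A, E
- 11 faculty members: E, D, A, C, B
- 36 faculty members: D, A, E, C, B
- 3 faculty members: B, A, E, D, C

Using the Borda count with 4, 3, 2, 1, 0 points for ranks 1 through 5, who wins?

B: 21·4 + 11·2 + 17·0 + 34·2 + 11·3 + 11·0 + 36·0 + 3·4 = 219
D: 21·2 + 11·4 + 17·2 + 34·1 + 11·2 + 11·3 + 36·4 + 3·1 = 356
A: 21·3 + 11·0 + 17·3 + 34·4 + 11·1 + 11·2 + 36·3 + 3·3 = 400
C: 21·0 + 11·3 + 17·4 + 34·3 + 11·4 + 11·1 + 36·1 + 3·0 = 294
E: 21·1 + 11·1 + 17·1 + 34·0 + 11·0 + 11·4 + 36·2 + 3·2 = 171
A has the highest Borda score (400).

A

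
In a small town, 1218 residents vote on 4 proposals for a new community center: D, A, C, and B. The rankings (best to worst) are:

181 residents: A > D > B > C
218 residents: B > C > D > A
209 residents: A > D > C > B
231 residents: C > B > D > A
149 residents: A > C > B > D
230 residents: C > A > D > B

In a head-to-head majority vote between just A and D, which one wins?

A

Voters preferring A to D: 769; preferring D to A: 449.
A wins the head-to-head.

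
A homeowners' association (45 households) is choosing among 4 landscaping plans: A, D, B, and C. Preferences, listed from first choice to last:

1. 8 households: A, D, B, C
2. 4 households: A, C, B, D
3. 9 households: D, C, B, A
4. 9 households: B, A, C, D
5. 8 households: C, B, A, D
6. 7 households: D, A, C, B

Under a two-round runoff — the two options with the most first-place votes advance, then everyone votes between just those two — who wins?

Round 1 first-place votes: A 12, D 16, B 9, C 8.
D and A advance.
Runoff: D is preferred to A by 16 voters; A by 29.
A wins the runoff.

A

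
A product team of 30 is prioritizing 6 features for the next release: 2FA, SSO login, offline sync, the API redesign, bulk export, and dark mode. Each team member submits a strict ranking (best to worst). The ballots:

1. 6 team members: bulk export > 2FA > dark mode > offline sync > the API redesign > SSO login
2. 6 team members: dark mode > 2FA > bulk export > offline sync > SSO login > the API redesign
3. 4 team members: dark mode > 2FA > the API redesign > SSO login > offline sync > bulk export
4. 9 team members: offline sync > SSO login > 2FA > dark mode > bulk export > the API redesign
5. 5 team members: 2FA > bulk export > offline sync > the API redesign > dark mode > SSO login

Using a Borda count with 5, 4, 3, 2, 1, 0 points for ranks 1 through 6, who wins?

2FA

2FA: 6·4 + 6·4 + 4·4 + 9·3 + 5·5 = 116
SSO login: 6·0 + 6·1 + 4·2 + 9·4 + 5·0 = 50
offline sync: 6·2 + 6·2 + 4·1 + 9·5 + 5·3 = 88
the API redesign: 6·1 + 6·0 + 4·3 + 9·0 + 5·2 = 28
bulk export: 6·5 + 6·3 + 4·0 + 9·1 + 5·4 = 77
dark mode: 6·3 + 6·5 + 4·5 + 9·2 + 5·1 = 91
2FA has the highest Borda score (116).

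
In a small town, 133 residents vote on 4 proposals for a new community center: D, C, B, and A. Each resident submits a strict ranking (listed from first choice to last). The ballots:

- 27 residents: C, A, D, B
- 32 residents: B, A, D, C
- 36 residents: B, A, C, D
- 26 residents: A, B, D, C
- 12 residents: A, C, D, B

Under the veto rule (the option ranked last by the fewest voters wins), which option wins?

A

Last-place votes: D 36, C 58, B 39, A 0.
A is ranked last by the fewest voters, so A wins.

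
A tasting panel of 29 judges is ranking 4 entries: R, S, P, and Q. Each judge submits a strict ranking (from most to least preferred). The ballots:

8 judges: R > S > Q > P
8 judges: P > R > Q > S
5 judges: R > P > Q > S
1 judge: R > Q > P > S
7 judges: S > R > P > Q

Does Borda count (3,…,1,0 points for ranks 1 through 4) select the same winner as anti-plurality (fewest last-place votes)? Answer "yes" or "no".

yes

Borda — scores: R 72, S 37, P 42, Q 23. Winner: R.
Anti-plurality — last-place votes: R 0, S 14, P 8, Q 7. Winner: R.
The two methods agree.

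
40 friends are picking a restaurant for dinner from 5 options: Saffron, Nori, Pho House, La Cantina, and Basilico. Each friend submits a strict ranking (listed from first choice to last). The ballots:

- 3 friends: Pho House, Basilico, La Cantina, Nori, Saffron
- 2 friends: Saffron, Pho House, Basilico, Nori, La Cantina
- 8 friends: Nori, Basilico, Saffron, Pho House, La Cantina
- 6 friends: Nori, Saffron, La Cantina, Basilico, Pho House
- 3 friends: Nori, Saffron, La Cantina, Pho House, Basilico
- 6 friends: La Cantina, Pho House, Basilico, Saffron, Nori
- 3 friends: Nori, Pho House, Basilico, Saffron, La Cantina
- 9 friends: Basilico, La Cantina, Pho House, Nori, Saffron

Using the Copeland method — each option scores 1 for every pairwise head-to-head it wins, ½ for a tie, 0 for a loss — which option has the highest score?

Basilico

Saffron: beats La Cantina; loses to Nori, Pho House, and Basilico → score 1.
Nori: beats Saffron and La Cantina; ties Pho House and Basilico → score 3.
Pho House: beats Saffron; ties Nori; loses to La Cantina and Basilico → score 1.5.
La Cantina: beats Pho House; loses to Saffron, Nori, and Basilico → score 1.
Basilico: beats Saffron, Pho House, and La Cantina; ties Nori → score 3.5.
Basilico has the best pairwise record.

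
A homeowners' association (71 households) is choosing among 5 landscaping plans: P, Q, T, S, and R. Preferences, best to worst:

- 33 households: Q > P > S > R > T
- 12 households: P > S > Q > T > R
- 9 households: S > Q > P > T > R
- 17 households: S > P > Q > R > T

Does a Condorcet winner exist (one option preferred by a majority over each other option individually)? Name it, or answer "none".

none

Checking pairwise contests:
Q beats P 42–29.
S beats Q 38–33.
P beats T 71–0.
P beats S 45–26.
P beats R 71–0.
Every option loses at least one head-to-head, so there is no Condorcet winner.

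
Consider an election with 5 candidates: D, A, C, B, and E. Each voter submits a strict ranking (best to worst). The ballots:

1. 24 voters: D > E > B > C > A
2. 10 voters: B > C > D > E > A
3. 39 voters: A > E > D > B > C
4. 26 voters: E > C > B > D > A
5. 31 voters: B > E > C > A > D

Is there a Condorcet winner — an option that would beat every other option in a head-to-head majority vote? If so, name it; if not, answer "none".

E vs D: 96–34 for E.
E vs A: 91–39 for E.
E vs C: 120–10 for E.
E vs B: 89–41 for E.
E beats every other option head-to-head.

E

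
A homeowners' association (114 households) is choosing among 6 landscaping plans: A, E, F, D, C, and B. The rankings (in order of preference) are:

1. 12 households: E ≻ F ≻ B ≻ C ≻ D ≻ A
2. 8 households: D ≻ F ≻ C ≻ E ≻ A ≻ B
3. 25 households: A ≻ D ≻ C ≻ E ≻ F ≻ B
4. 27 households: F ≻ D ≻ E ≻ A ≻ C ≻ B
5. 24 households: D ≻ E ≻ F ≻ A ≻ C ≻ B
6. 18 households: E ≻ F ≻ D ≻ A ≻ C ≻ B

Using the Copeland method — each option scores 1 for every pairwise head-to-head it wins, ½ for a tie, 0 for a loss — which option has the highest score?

D

A: beats C and B; loses to E, F, and D → score 2.
E: beats A, F, C, and B; loses to D → score 4.
F: beats A, C, and B; ties D; loses to E → score 3.5.
D: beats A, E, C, and B; ties F → score 4.5.
C: beats B; loses to A, E, F, and D → score 1.
B: loses to A, E, F, D, and C → score 0.
D has the best pairwise record.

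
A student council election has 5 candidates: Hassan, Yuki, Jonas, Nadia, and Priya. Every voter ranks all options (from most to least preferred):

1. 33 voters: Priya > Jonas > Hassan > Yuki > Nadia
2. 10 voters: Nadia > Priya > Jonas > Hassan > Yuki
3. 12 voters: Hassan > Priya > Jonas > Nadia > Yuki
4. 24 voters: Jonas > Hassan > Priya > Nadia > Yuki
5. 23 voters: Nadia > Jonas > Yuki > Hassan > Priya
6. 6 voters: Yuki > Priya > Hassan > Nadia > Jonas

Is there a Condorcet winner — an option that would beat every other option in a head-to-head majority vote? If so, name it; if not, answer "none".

none

Checking pairwise contests:
Jonas beats Hassan 90–18.
Hassan beats Yuki 79–29.
Priya beats Jonas 61–47.
Hassan beats Nadia 75–33.
Hassan beats Priya 59–49.
Every option loses at least one head-to-head, so there is no Condorcet winner.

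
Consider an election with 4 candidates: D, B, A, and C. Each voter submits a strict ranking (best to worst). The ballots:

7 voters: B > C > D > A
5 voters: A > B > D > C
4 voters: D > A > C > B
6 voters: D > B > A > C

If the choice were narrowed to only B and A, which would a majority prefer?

B

Voters preferring B to A: 13; preferring A to B: 9.
B wins the head-to-head.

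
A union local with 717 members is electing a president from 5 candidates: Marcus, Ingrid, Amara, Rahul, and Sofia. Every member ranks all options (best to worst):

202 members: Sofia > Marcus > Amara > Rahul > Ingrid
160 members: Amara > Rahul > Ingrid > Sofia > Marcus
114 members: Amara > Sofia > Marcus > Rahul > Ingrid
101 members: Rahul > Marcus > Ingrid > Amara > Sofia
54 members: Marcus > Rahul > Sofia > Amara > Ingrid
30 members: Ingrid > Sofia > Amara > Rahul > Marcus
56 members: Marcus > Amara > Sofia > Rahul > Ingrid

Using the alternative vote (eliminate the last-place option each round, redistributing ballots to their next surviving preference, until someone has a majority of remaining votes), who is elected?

Amara

Round 1: Marcus 110, Ingrid 30, Amara 274, Rahul 101, Sofia 202. Eliminate Ingrid.
Round 2: Marcus 110, Amara 274, Rahul 101, Sofia 232. Eliminate Rahul.
Round 3: Marcus 211, Amara 274, Sofia 232. Eliminate Marcus.
Round 4: Amara 431, Sofia 286. Amara has a majority.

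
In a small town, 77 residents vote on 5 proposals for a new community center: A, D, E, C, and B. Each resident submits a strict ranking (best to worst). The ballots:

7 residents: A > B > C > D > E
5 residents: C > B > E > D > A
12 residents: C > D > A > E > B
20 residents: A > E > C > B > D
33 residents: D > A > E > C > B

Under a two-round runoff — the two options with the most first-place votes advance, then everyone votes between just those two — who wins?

D

Round 1 first-place votes: A 27, D 33, E 0, C 17, B 0.
D and A advance.
Runoff: D is preferred to A by 50 voters; A by 27.
D wins the runoff.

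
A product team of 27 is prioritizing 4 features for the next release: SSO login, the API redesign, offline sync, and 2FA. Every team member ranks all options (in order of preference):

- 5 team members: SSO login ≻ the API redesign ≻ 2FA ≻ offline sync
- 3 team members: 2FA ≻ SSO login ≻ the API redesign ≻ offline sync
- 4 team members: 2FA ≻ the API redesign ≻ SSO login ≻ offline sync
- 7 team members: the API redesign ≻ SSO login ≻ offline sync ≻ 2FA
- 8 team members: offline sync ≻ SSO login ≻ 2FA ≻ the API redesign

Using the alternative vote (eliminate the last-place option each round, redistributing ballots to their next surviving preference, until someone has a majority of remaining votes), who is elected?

the API redesign

Round 1: SSO login 5, the API redesign 7, offline sync 8, 2FA 7. Eliminate SSO login.
Round 2: the API redesign 12, offline sync 8, 2FA 7. Eliminate 2FA.
Round 3: the API redesign 19, offline sync 8. The API redesign has a majority.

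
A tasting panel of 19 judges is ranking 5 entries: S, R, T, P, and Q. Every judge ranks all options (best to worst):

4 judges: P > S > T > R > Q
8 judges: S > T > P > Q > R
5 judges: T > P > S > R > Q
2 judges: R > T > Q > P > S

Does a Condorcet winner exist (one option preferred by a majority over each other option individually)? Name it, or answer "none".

none

Checking pairwise contests:
P beats S 11–8.
S beats R 17–2.
S beats T 12–7.
T beats P 15–4.
S beats Q 17–2.
Every option loses at least one head-to-head, so there is no Condorcet winner.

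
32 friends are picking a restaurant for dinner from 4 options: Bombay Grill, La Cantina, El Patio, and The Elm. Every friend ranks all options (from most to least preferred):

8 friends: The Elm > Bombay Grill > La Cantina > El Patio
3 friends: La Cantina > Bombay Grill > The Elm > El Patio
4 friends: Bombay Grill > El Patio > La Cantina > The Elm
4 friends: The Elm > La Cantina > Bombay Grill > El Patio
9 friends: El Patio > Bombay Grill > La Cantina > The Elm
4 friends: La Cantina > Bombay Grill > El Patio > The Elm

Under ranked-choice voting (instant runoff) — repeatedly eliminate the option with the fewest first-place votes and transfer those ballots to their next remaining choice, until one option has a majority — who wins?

El Patio

Round 1: Bombay Grill 4, La Cantina 7, El Patio 9, The Elm 12. Eliminate Bombay Grill.
Round 2: La Cantina 7, El Patio 13, The Elm 12. Eliminate La Cantina.
Round 3: El Patio 17, The Elm 15. El Patio has a majority.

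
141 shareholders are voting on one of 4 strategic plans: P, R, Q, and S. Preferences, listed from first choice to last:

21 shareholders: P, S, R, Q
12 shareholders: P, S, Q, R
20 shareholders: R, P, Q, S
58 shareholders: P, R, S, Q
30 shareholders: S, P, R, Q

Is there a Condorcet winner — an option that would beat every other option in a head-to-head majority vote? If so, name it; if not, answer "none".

P vs R: 121–20 for P.
P vs Q: 141–0 for P.
P vs S: 111–30 for P.
P beats every other option head-to-head.

P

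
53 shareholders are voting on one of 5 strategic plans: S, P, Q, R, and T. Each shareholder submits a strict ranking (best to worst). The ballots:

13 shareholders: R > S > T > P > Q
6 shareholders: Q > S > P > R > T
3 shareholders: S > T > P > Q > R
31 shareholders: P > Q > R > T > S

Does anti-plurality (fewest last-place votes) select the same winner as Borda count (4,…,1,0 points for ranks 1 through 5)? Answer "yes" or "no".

Anti-plurality — last-place votes: S 31, P 0, Q 13, R 3, T 6. Winner: P.
Borda — scores: S 69, P 155, Q 120, R 120, T 66. Winner: P.
The two methods agree.

yes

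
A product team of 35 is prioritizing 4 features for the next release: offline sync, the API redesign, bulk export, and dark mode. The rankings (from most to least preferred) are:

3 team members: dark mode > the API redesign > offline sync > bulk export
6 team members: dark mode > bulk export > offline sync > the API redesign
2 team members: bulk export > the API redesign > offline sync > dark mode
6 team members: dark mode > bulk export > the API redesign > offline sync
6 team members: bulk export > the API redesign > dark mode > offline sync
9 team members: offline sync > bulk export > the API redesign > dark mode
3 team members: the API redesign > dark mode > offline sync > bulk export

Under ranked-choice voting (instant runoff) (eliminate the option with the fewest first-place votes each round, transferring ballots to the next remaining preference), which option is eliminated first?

the API redesign

Round 1: offline sync 9, the API redesign 3, bulk export 8, dark mode 15. Eliminate the API redesign.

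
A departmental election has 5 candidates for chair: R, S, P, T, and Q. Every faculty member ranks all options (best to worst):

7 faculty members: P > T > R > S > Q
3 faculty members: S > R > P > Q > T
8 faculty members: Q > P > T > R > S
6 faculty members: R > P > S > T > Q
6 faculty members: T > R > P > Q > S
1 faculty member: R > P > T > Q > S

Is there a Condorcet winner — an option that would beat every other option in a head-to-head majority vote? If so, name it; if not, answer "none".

Checking pairwise contests:
T beats R 21–10.
R beats S 28–3.
R beats P 16–15.
P beats T 25–6.
R beats Q 23–8.
Every option loses at least one head-to-head, so there is no Condorcet winner.

none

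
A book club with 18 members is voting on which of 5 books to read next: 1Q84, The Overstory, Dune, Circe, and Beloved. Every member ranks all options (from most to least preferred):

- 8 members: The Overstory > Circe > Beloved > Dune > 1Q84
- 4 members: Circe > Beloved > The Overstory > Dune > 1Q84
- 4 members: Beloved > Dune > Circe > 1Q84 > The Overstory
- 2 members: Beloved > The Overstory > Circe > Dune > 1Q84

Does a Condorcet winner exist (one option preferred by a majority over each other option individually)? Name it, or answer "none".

none

Checking pairwise contests:
The Overstory beats 1Q84 14–4.
Beloved beats The Overstory 10–8.
The Overstory beats Dune 14–4.
The Overstory beats Circe 10–8.
Circe beats Beloved 12–6.
Every option loses at least one head-to-head, so there is no Condorcet winner.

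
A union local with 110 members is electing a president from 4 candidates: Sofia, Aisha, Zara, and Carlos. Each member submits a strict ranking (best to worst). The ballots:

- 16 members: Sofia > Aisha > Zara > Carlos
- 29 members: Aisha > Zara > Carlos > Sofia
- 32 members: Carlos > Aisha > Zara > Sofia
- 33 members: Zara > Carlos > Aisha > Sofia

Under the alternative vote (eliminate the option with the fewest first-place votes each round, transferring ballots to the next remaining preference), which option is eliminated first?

Round 1: Sofia 16, Aisha 29, Zara 33, Carlos 32. Eliminate Sofia.

Sofia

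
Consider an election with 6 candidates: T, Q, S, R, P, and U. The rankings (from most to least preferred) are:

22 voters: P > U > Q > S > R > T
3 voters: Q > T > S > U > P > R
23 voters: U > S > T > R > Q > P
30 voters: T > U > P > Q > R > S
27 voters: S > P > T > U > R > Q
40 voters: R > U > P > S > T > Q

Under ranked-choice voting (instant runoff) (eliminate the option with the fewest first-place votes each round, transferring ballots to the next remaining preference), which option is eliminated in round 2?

P

Round 1: T 30, Q 3, S 27, R 40, P 22, U 23. Eliminate Q.
Round 2: T 33, S 27, R 40, P 22, U 23. Eliminate P.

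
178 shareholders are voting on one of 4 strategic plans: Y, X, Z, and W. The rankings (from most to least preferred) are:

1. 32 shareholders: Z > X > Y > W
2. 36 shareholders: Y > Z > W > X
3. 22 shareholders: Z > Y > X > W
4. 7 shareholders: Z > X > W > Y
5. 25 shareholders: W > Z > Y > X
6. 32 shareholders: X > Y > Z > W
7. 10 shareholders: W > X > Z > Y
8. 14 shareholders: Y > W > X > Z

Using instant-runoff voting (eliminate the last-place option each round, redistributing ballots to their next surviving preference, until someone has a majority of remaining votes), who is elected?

Z

Round 1: Y 50, X 32, Z 61, W 35. Eliminate X.
Round 2: Y 82, Z 61, W 35. Eliminate W.
Round 3: Y 82, Z 96. Z has a majority.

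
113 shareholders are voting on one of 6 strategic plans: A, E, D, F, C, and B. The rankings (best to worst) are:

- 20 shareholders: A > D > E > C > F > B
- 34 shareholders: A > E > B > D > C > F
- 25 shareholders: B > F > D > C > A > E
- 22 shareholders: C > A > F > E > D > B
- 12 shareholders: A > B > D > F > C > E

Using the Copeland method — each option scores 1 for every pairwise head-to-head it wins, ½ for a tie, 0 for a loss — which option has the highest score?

A

A: beats E, D, F, C, and B → score 5.
E: beats B; loses to A, D, F, and C → score 1.
D: beats E, F, and C; loses to A and B → score 3.
F: beats E; loses to A, D, C, and B → score 1.
C: beats E and F; loses to A, D, and B → score 2.
B: beats D, F, and C; loses to A and E → score 3.
A has the best pairwise record.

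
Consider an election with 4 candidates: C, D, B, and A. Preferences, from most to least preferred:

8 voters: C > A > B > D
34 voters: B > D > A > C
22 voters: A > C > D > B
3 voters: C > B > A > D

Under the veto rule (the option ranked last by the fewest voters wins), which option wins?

A

Last-place votes: C 34, D 11, B 22, A 0.
A is ranked last by the fewest voters, so A wins.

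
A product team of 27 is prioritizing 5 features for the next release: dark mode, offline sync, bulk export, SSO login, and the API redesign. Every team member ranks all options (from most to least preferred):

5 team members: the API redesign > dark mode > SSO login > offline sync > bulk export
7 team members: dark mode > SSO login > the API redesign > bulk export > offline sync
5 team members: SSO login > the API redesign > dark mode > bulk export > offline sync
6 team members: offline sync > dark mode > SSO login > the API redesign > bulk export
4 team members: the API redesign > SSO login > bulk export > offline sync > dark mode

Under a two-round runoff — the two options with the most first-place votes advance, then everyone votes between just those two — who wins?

the API redesign

Round 1 first-place votes: dark mode 7, offline sync 6, bulk export 0, SSO login 5, the API redesign 9.
the API redesign and dark mode advance.
Runoff: the API redesign is preferred to dark mode by 14 voters; dark mode by 13.
the API redesign wins the runoff.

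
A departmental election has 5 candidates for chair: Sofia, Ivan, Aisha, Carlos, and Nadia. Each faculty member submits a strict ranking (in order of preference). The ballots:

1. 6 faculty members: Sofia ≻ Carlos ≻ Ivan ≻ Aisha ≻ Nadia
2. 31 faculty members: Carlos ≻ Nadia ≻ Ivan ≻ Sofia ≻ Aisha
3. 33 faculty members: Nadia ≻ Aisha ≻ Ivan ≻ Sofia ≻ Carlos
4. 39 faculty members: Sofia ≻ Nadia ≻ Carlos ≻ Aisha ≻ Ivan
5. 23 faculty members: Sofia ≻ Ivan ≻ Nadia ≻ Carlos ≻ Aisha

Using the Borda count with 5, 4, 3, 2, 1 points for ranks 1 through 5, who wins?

Nadia

Sofia: 6·5 + 31·2 + 33·2 + 39·5 + 23·5 = 468
Ivan: 6·3 + 31·3 + 33·3 + 39·1 + 23·4 = 341
Aisha: 6·2 + 31·1 + 33·4 + 39·2 + 23·1 = 276
Carlos: 6·4 + 31·5 + 33·1 + 39·3 + 23·2 = 375
Nadia: 6·1 + 31·4 + 33·5 + 39·4 + 23·3 = 520
Nadia has the highest Borda score (520).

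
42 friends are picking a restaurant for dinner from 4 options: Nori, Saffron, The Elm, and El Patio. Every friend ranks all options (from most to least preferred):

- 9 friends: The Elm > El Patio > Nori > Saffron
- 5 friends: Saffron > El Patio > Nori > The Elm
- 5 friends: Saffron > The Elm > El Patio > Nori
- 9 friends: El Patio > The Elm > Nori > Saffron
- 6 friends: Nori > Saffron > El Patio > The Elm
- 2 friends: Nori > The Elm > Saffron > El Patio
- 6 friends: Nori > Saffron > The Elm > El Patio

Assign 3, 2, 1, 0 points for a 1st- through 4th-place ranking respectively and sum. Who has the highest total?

Nori: 9·1 + 5·1 + 5·0 + 9·1 + 6·3 + 2·3 + 6·3 = 65
Saffron: 9·0 + 5·3 + 5·3 + 9·0 + 6·2 + 2·1 + 6·2 = 56
The Elm: 9·3 + 5·0 + 5·2 + 9·2 + 6·0 + 2·2 + 6·1 = 65
El Patio: 9·2 + 5·2 + 5·1 + 9·3 + 6·1 + 2·0 + 6·0 = 66
El Patio has the highest Borda score (66).

El Patio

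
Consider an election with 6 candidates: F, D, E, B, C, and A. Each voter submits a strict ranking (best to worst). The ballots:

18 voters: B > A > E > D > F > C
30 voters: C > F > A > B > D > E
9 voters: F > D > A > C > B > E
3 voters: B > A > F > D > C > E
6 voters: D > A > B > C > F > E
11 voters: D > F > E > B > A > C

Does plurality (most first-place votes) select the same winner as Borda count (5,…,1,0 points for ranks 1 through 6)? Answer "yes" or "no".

no

Plurality — first-place votes: F 9, D 17, E 0, B 21, C 30, A 0. Winner: C.
Borda — scores: F 242, D 193, E 87, B 214, C 183, A 236. Winner: F.
The two methods disagree.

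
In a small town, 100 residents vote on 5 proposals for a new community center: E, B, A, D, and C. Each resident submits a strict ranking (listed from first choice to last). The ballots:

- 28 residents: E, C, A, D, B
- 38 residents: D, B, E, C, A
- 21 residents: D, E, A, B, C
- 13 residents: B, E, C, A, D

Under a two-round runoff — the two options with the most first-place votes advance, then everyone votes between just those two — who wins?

D

Round 1 first-place votes: E 28, B 13, A 0, D 59, C 0.
D and E advance.
Runoff: D is preferred to E by 59 voters; E by 41.
D wins the runoff.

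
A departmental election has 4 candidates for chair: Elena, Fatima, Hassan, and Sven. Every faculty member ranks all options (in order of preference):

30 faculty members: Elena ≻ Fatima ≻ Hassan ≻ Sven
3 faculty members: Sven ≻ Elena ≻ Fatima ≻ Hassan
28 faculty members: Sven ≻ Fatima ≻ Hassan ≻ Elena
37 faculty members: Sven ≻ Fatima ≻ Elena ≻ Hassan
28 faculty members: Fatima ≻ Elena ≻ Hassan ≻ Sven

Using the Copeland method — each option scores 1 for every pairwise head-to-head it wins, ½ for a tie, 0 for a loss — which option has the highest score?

Sven

Elena: beats Hassan; loses to Fatima and Sven → score 1.
Fatima: beats Elena and Hassan; loses to Sven → score 2.
Hassan: loses to Elena, Fatima, and Sven → score 0.
Sven: beats Elena, Fatima, and Hassan → score 3.
Sven has the best pairwise record.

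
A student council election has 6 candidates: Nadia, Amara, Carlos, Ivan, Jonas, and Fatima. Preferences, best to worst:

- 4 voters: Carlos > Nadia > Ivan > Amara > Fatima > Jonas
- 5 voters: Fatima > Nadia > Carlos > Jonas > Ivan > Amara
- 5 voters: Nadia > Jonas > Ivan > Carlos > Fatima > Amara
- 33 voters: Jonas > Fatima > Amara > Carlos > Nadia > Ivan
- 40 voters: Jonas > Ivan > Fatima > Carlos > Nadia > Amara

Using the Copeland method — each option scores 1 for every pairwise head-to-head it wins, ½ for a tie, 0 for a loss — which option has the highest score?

Jonas

Nadia: beats Amara and Ivan; loses to Carlos, Jonas, and Fatima → score 2.
Amara: loses to Nadia, Carlos, Ivan, Jonas, and Fatima → score 0.
Carlos: beats Nadia and Amara; loses to Ivan, Jonas, and Fatima → score 2.
Ivan: beats Amara, Carlos, and Fatima; loses to Nadia and Jonas → score 3.
Jonas: beats Nadia, Amara, Carlos, Ivan, and Fatima → score 5.
Fatima: beats Nadia, Amara, and Carlos; loses to Ivan and Jonas → score 3.
Jonas has the best pairwise record.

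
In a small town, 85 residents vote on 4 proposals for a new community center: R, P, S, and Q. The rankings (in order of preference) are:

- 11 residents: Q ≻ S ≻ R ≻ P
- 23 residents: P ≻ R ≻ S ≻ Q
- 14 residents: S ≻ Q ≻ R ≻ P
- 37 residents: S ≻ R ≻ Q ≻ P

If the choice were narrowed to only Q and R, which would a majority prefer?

R

Voters preferring Q to R: 25; preferring R to Q: 60.
R wins the head-to-head.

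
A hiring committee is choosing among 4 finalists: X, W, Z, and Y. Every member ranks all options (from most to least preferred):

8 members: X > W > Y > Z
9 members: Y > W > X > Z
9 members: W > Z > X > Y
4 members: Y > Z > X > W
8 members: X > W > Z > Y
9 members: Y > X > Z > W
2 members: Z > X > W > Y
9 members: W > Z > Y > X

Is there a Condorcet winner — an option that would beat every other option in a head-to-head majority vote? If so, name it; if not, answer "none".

Checking pairwise contests:
Y beats X 31–27.
X beats W 31–27.
X beats Z 34–24.
W beats Y 36–22.
Every option loses at least one head-to-head, so there is no Condorcet winner.

none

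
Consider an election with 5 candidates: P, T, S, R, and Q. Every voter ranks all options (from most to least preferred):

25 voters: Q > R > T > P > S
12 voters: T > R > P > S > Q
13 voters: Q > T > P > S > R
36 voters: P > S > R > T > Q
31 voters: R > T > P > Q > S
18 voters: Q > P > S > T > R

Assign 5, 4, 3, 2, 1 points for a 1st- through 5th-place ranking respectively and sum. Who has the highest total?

P: 25·2 + 12·3 + 13·3 + 36·5 + 31·3 + 18·4 = 470
T: 25·3 + 12·5 + 13·4 + 36·2 + 31·4 + 18·2 = 419
S: 25·1 + 12·2 + 13·2 + 36·4 + 31·1 + 18·3 = 304
R: 25·4 + 12·4 + 13·1 + 36·3 + 31·5 + 18·1 = 442
Q: 25·5 + 12·1 + 13·5 + 36·1 + 31·2 + 18·5 = 390
P has the highest Borda score (470).

P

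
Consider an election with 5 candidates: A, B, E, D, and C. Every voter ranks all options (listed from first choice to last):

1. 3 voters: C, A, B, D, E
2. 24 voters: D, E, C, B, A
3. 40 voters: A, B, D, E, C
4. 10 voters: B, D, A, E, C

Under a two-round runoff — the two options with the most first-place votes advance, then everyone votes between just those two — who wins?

A

Round 1 first-place votes: A 40, B 10, E 0, D 24, C 3.
A and D advance.
Runoff: A is preferred to D by 43 voters; D by 34.
A wins the runoff.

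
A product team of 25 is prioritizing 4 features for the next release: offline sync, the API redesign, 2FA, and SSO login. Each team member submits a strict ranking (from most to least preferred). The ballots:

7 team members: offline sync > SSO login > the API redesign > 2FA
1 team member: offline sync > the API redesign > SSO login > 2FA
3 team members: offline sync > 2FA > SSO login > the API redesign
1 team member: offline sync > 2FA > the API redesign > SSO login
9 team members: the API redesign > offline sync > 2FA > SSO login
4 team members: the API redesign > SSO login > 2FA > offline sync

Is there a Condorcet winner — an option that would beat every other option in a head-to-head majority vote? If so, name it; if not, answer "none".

the API redesign

the API redesign vs offline sync: 13–12 for the API redesign.
the API redesign vs 2FA: 21–4 for the API redesign.
the API redesign vs SSO login: 15–10 for the API redesign.
the API redesign beats every other option head-to-head.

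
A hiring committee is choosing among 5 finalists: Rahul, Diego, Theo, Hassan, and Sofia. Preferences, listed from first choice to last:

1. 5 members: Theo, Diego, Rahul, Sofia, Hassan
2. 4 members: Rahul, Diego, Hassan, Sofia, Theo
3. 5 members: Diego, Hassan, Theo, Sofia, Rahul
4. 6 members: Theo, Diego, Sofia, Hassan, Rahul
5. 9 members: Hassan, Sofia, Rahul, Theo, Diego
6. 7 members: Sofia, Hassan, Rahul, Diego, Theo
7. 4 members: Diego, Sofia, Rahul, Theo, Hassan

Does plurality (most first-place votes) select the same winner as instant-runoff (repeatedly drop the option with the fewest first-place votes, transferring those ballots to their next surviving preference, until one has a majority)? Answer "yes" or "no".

Plurality — first-place votes: Rahul 4, Diego 9, Theo 11, Hassan 9, Sofia 7. Winner: Theo.
Instant-runoff — R1 Rahul 4, Diego 9, Theo 11, Hassan 9, Sofia 7 (Rahul out); R2 Diego 13, Theo 11, Hassan 9, Sofia 7 (Sofia out); R3 Diego 13, Theo 11, Hassan 16 (Theo out); R4 Diego 24, Hassan 16 (Diego winner). Winner: Diego.
The two methods disagree.

no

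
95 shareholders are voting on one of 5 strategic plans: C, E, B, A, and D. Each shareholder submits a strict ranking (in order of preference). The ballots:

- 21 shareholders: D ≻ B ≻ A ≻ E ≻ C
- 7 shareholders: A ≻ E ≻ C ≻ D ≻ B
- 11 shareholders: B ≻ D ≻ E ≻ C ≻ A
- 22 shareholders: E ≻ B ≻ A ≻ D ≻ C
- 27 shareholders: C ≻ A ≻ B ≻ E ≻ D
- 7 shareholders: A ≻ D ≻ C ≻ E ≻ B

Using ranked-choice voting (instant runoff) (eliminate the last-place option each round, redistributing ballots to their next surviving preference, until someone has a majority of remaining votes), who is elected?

Round 1: C 27, E 22, B 11, A 14, D 21. Eliminate B.
Round 2: C 27, E 22, A 14, D 32. Eliminate A.
Round 3: C 27, E 29, D 39. Eliminate C.
Round 4: E 56, D 39. E has a majority.

E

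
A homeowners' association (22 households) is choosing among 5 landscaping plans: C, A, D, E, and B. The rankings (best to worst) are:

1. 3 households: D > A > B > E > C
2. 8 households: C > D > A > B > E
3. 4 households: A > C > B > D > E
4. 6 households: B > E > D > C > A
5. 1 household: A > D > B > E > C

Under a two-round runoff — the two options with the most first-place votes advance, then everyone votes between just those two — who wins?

Round 1 first-place votes: C 8, A 5, D 3, E 0, B 6.
C and B advance.
Runoff: C is preferred to B by 12 voters; B by 10.
C wins the runoff.

C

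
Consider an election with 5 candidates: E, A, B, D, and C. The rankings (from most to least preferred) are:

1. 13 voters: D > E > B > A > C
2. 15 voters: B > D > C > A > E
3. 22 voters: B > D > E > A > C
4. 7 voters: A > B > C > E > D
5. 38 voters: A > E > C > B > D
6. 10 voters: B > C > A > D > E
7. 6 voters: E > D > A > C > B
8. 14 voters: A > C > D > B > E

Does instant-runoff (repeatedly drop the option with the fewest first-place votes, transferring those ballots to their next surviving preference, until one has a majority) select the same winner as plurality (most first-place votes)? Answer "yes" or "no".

yes

Instant-runoff — R1 E 6, A 59, B 47, D 13, C 0 (C out); R2 E 6, A 59, B 47, D 13 (E out); R3 A 59, B 47, D 19 (D out); R4 A 65, B 60 (A winner). Winner: A.
Plurality — first-place votes: E 6, A 59, B 47, D 13, C 0. Winner: A.
The two methods agree.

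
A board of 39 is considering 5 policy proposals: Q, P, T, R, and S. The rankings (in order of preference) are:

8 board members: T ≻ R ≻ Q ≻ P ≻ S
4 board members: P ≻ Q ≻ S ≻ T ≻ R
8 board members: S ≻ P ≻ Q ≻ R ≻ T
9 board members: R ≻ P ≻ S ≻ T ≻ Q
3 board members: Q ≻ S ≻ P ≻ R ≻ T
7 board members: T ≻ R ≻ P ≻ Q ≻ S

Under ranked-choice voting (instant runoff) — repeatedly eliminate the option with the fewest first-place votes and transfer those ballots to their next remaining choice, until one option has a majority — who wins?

Round 1: Q 3, P 4, T 15, R 9, S 8. Eliminate Q.
Round 2: P 4, T 15, R 9, S 11. Eliminate P.
Round 3: T 15, R 9, S 15. Eliminate R.
Round 4: T 15, S 24. S has a majority.

S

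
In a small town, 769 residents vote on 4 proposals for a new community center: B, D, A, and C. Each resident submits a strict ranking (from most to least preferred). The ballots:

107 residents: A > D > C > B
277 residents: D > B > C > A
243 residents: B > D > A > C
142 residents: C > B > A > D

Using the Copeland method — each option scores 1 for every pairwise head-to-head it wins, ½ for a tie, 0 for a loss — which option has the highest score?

B

B: beats D, A, and C → score 3.
D: beats A and C; loses to B → score 2.
A: loses to B, D, and C → score 0.
C: beats A; loses to B and D → score 1.
B has the best pairwise record.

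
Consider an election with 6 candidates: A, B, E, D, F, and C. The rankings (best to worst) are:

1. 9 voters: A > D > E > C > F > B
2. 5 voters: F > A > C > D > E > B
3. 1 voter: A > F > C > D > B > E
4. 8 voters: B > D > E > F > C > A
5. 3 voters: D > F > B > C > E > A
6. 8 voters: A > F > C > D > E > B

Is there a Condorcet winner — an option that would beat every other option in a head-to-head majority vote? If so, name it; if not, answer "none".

A

A vs B: 23–11 for A.
A vs E: 23–11 for A.
A vs D: 23–11 for A.
A vs F: 18–16 for A.
A vs C: 23–11 for A.
A beats every other option head-to-head.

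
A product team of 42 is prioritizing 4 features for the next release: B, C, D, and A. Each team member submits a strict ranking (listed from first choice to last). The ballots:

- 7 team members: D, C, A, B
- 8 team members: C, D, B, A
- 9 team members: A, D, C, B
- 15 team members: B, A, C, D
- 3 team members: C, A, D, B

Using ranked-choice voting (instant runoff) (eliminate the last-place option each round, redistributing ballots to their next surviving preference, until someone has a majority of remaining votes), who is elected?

C

Round 1: B 15, C 11, D 7, A 9. Eliminate D.
Round 2: B 15, C 18, A 9. Eliminate A.
Round 3: B 15, C 27. C has a majority.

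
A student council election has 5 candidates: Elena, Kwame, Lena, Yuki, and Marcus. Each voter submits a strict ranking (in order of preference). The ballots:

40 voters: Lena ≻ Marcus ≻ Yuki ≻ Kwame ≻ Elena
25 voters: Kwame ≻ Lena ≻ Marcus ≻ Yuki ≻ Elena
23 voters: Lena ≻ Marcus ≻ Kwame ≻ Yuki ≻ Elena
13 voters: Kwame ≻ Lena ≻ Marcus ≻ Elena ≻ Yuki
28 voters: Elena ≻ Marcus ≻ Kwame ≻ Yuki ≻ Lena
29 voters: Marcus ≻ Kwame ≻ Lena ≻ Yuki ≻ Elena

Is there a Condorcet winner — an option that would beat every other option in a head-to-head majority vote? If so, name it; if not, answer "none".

none

Checking pairwise contests:
Kwame beats Elena 130–28.
Marcus beats Kwame 120–38.
Kwame beats Lena 95–63.
Kwame beats Yuki 118–40.
Lena beats Marcus 101–57.
Every option loses at least one head-to-head, so there is no Condorcet winner.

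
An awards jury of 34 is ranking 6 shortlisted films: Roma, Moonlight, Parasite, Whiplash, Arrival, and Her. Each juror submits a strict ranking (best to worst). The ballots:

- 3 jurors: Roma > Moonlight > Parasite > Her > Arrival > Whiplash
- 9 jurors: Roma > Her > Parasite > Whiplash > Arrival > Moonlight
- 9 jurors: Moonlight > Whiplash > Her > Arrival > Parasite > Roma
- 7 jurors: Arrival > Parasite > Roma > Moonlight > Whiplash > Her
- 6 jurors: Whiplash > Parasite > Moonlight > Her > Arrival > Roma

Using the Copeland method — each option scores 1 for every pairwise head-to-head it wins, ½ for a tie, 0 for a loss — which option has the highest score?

Parasite

Roma: beats Moonlight, Whiplash, and Her; loses to Parasite and Arrival → score 3.
Moonlight: beats Whiplash, Arrival, and Her; loses to Roma and Parasite → score 3.
Parasite: beats Roma, Moonlight, Whiplash, and Arrival; loses to Her → score 4.
Whiplash: beats Arrival and Her; loses to Roma, Moonlight, and Parasite → score 2.
Arrival: beats Roma; loses to Moonlight, Parasite, Whiplash, and Her → score 1.
Her: beats Parasite and Arrival; loses to Roma, Moonlight, and Whiplash → score 2.
Parasite has the best pairwise record.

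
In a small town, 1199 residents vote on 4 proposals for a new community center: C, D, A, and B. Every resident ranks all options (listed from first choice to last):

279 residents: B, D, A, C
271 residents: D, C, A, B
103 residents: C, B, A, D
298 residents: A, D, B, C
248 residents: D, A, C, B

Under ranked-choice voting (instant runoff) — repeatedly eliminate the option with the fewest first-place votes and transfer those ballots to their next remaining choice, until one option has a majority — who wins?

Round 1: C 103, D 519, A 298, B 279. Eliminate C.
Round 2: D 519, A 298, B 382. Eliminate A.
Round 3: D 817, B 382. D has a majority.

D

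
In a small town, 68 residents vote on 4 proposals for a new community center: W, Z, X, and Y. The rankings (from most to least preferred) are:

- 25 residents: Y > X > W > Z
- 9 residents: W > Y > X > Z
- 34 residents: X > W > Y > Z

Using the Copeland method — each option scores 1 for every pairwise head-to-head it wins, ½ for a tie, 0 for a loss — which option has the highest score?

X

W: beats Z and Y; loses to X → score 2.
Z: loses to W, X, and Y → score 0.
X: beats W and Z; ties Y → score 2.5.
Y: beats Z; ties X; loses to W → score 1.5.
X has the best pairwise record.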